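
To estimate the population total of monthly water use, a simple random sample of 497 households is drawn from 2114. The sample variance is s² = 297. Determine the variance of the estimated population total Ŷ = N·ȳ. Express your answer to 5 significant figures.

2.0427 × 10^6

Var(Ŷ) = N²·Var(ȳ) = N²·(1 − n/N)·s²/n.
f = 497/2114 = 0.23509934; Var(ȳ) = 0.76490066·297/497 = 0.45709355.
Var(Ŷ) = 2114² · 0.45709355 = 2.0427492 × 10^6.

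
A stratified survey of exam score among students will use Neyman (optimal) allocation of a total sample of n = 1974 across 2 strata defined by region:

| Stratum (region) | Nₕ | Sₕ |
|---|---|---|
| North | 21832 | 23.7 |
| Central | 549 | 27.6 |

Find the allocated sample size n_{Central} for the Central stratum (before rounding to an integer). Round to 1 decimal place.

56.2

Neyman allocation: nₕ = n·NₕSₕ / Σⱼ NⱼSⱼ.
Σ NⱼSⱼ = 21832·23.7 + 549·27.6 = 532570.8.
n_{Central} = 1974·549·27.6 / 532570.8 = 56.2.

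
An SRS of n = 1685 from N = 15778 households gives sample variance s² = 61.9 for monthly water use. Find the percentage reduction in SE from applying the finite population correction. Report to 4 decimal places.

5.4904

f = n/N = 1685/15778 = 0.10679427.
SE_no-fpc = √(s²/n) = 0.19166613; SE_fpc = √((1−f)s²/n) = 0.18114282.
Ratio = √(1−f) = 0.94509562. Reduction = 100·(1 − 0.94509562) = 5.4904%.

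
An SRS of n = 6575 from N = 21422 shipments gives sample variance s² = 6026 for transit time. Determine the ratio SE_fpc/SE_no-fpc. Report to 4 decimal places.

f = n/N = 6575/21422 = 0.30692746.
SE_no-fpc = √(s²/n) = 0.95734106; SE_fpc = √((1−f)s²/n) = 0.7969958.
Ratio = √(1−f) = 0.83250979.

0.8325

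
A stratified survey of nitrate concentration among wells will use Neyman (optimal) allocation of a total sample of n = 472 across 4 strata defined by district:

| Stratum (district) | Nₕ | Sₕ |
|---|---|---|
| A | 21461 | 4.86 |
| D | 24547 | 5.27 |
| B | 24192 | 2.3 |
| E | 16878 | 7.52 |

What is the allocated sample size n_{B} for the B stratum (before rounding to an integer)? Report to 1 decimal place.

63.1

Neyman allocation: nₕ = n·NₕSₕ / Σⱼ NⱼSⱼ.
Σ NⱼSⱼ = 21461·4.86 + 24547·5.27 + 24192·2.3 + 16878·7.52 = 416227.31.
n_{B} = 472·24192·2.3 / 416227.31 = 63.1.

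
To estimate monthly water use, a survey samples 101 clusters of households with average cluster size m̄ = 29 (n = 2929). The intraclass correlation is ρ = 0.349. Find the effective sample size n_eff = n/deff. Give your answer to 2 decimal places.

271.91

deff = 1 + (29 − 1)·0.349 = 1 + 9.772 = 10.772.
n_eff = 2929 / 10.772 = 271.91.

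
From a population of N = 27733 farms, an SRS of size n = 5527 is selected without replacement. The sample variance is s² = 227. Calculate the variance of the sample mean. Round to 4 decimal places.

Under SRS without replacement, Var(ȳ) = (1 − f)·s²/n with f = n/N = 5527/27733 = 0.19929326.
Var(ȳ) = (1 − 0.19929326)·227/5527 = 0.80070674·0.041071105 = 0.032885911.

0.0329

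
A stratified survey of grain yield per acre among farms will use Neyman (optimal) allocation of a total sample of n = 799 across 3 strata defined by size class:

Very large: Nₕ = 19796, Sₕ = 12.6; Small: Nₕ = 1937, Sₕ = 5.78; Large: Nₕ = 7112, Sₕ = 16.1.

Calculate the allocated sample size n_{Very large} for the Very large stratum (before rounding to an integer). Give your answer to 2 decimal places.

Neyman allocation: nₕ = n·NₕSₕ / Σⱼ NⱼSⱼ.
Σ NⱼSⱼ = 19796·12.6 + 1937·5.78 + 7112·16.1 = 375128.66.
n_{Very large} = 799·19796·12.6 / 375128.66 = 531.27.

531.27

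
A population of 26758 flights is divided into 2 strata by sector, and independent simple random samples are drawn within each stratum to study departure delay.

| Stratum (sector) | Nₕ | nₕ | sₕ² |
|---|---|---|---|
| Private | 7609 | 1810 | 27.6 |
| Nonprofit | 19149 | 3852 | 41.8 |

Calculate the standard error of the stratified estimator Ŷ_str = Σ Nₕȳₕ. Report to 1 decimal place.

Var(Ŷ_str) = Σₕ Nₕ²(1 − fₕ)sₕ²/nₕ.
Private: 7609²·(1 − 1810/7609)·27.6/1810 = 672839.07.
Nonprofit: 19149²·(1 − 3852/19149)·41.8/3852 = 3.1786475 × 10^6.
Sum = 3.8514866 × 10^6.
SE = √(3.8514866 × 10^6) = 1962.5.

1962.5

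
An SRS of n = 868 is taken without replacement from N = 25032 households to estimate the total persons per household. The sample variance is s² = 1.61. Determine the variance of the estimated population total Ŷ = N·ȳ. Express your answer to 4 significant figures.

1.122 × 10^6

Var(Ŷ) = N²·Var(ȳ) = N²·(1 − n/N)·s²/n.
f = 868/25032 = 0.03467562; Var(ȳ) = 0.96532438·1.61/868 = 0.001790521.
Var(Ŷ) = 25032² · 0.001790521 = 1.1219423 × 10^6.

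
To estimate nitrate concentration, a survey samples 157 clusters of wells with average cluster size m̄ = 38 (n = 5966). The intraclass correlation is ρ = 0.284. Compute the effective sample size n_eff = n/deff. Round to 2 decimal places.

deff = 1 + (38 − 1)·0.284 = 1 + 10.508 = 11.508.
n_eff = 5966 / 11.508 = 518.42.

518.42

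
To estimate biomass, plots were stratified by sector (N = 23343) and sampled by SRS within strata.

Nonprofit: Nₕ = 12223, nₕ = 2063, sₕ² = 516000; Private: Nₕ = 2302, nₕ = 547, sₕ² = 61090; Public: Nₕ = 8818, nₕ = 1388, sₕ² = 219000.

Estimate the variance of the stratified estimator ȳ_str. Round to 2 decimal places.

76.80

Var(ȳ_str) = Σₕ Wₕ²(1 − fₕ)sₕ²/nₕ with Wₕ = Nₕ/N, N = 23343.
Nonprofit: Wₕ = 0.52362593; term = 0.52362593²·(1 − 0.16878017)·516000/2063 = 57.004436.
Private: Wₕ = 0.09861629; term = 0.09861629²·(1 − 0.23761946)·61090/547 = 0.82804111.
Public: Wₕ = 0.37775779; term = 0.37775779²·(1 − 0.15740531)·219000/1388 = 18.971437.
Sum = 76.803914.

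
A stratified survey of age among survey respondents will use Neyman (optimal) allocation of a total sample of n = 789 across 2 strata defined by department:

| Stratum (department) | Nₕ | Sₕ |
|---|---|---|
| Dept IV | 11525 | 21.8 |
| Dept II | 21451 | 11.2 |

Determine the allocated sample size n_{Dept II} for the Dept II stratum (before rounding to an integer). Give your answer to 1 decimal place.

Neyman allocation: nₕ = n·NₕSₕ / Σⱼ NⱼSⱼ.
Σ NⱼSⱼ = 11525·21.8 + 21451·11.2 = 491496.2.
n_{Dept II} = 789·21451·11.2 / 491496.2 = 385.7.

385.7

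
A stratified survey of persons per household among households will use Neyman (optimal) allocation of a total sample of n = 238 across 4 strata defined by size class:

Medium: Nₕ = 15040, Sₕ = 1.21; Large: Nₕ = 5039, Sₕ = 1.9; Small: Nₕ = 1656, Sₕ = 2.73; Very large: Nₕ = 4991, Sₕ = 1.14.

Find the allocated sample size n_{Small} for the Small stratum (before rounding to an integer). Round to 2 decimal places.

Neyman allocation: nₕ = n·NₕSₕ / Σⱼ NⱼSⱼ.
Σ NⱼSⱼ = 15040·1.21 + 5039·1.9 + 1656·2.73 + 4991·1.14 = 37983.12.
n_{Small} = 238·1656·2.73 / 37983.12 = 28.33.

28.33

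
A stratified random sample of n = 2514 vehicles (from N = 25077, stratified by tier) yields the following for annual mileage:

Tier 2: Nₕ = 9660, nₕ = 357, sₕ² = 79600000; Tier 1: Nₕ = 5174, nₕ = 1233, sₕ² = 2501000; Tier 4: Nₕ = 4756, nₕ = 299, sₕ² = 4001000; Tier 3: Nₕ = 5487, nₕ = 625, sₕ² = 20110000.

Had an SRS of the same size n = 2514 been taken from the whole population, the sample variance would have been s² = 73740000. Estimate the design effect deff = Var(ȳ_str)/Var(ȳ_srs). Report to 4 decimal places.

1.2787

Var(ȳ_str) = Σ Wₕ²(1−fₕ)sₕ²/nₕ with Wₕ = Nₕ/25077:
  Tier 2: (9660/25077)²·(1−357/9660)·79600000/357 = 31863.526
  Tier 1: (5174/25077)²·(1−1233/5174)·2501000/1233 = 65.770677
  Tier 4: (4756/25077)²·(1−299/4756)·4001000/299 = 451.05623
  Tier 3: (5487/25077)²·(1−625/5487)·20110000/625 = 1364.9942
  → Var(ȳ_str) = 33745.347.
Var(ȳ_srs) = (1 − 2514/25077)·73740000/2514 = 26391.199.
deff = 33745.347 / 26391.199 = 1.2787.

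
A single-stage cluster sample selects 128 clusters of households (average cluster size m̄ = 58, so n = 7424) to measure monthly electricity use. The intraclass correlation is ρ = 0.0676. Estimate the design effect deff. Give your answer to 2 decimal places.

deff = 1 + (58 − 1)·0.0676 = 1 + 3.8532 = 4.8532.

4.85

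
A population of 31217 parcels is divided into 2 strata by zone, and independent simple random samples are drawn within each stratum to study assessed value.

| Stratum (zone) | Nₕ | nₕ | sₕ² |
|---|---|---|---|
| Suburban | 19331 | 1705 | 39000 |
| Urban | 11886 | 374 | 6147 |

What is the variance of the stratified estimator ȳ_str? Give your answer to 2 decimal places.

Var(ȳ_str) = Σₕ Wₕ²(1 − fₕ)sₕ²/nₕ with Wₕ = Nₕ/N, N = 31217.
Suburban: Wₕ = 0.61924592; term = 0.61924592²·(1 − 0.08820030)·39000/1705 = 7.9977161.
Urban: Wₕ = 0.38075408; term = 0.38075408²·(1 − 0.03146559)·6147/374 = 2.3077874.
Sum = 10.305504.

10.31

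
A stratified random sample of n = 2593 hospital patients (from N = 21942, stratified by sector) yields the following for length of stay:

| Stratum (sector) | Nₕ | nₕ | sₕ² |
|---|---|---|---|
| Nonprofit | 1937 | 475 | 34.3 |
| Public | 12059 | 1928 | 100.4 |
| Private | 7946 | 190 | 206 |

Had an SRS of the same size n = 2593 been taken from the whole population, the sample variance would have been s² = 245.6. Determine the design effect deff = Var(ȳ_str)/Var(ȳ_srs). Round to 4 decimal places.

1.8249

Var(ȳ_str) = Σ Wₕ²(1−fₕ)sₕ²/nₕ with Wₕ = Nₕ/21942:
  Nonprofit: (1937/21942)²·(1−475/1937)·34.3/475 = 4.2474188 × 10^-4
  Public: (12059/21942)²·(1−1928/12059)·100.4/1928 = 0.013214109
  Private: (7946/21942)²·(1−190/7946)·206/190 = 0.13878661
  → Var(ȳ_str) = 0.15242546.
Var(ȳ_srs) = (1 − 2593/21942)·245.6/2593 = 0.083523399.
deff = 0.15242546 / 0.083523399 = 1.8249.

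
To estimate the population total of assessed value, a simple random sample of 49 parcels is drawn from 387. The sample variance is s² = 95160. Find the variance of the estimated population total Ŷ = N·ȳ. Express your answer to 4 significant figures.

Var(Ŷ) = N²·Var(ȳ) = N²·(1 − n/N)·s²/n.
f = 49/387 = 0.12661499; Var(ȳ) = 0.87338501·95160/49 = 1696.1493.
Var(Ŷ) = 387² · 1696.1493 = 2.5403058 × 10^8.

2.540 × 10^8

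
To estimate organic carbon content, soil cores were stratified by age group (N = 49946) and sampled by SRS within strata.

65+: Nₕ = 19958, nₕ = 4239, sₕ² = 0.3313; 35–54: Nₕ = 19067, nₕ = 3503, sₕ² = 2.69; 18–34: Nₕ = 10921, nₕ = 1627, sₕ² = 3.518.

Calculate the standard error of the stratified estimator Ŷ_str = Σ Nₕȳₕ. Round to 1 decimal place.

686.9

Var(Ŷ_str) = Σₕ Nₕ²(1 − fₕ)sₕ²/nₕ.
65+: 19958²·(1 − 4239/19958)·0.3313/4239 = 24518.842.
35–54: 19067²·(1 − 3503/19067)·2.69/3503 = 227885.
18–34: 10921²·(1 − 1627/10921)·3.518/1627 = 219469.09.
Sum = 471872.93.
SE = √(471872.93) = 686.9.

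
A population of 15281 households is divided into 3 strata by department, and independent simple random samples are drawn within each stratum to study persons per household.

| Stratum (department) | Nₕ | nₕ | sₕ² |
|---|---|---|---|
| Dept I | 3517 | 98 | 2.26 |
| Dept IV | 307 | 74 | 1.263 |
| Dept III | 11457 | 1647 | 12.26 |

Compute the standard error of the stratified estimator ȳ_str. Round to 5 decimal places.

Var(ȳ_str) = Σₕ Wₕ²(1 − fₕ)sₕ²/nₕ with Wₕ = Nₕ/N, N = 15281.
Dept I: Wₕ = 0.23015509; term = 0.23015509²·(1 − 0.02786466)·2.26/98 = 0.0011875456.
Dept IV: Wₕ = 0.02009031; term = 0.02009031²·(1 − 0.24104235)·1.263/74 = 5.2283226 × 10^-6.
Dept III: Wₕ = 0.74975460; term = 0.74975460²·(1 − 0.14375491)·12.26/1647 = 0.0035828881.
Sum = 0.004775662.
SE = √(0.004775662) = 0.06911.

0.06911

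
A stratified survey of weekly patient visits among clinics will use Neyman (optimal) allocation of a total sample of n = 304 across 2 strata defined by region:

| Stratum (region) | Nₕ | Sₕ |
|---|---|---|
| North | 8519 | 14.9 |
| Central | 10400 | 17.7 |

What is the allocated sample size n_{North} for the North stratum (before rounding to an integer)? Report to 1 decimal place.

Neyman allocation: nₕ = n·NₕSₕ / Σⱼ NⱼSⱼ.
Σ NⱼSⱼ = 8519·14.9 + 10400·17.7 = 311013.1.
n_{North} = 304·8519·14.9 / 311013.1 = 124.1.

124.1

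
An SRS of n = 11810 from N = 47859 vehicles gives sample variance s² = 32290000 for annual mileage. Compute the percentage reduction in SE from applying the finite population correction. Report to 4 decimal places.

f = n/N = 11810/47859 = 0.24676654.
SE_no-fpc = √(s²/n) = 52.288848; SE_fpc = √((1−f)s²/n) = 45.38098.
Ratio = √(1−f) = 0.86789023. Reduction = 100·(1 − 0.86789023) = 13.2110%.

13.2110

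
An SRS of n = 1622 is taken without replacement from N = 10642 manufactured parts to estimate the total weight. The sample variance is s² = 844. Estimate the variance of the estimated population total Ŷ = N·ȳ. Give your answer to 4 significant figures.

4.995 × 10^7

Var(Ŷ) = N²·Var(ȳ) = N²·(1 − n/N)·s²/n.
f = 1622/10642 = 0.15241496; Var(ȳ) = 0.84758504·844/1622 = 0.44103685.
Var(Ŷ) = 10642² · 0.44103685 = 4.9948378 × 10^7.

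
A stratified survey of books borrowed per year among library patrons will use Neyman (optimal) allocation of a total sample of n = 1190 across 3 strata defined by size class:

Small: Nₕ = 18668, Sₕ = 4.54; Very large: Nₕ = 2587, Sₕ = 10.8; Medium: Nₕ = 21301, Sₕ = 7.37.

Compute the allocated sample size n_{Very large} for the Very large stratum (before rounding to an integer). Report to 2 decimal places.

Neyman allocation: nₕ = n·NₕSₕ / Σⱼ NⱼSⱼ.
Σ NⱼSⱼ = 18668·4.54 + 2587·10.8 + 21301·7.37 = 269680.69.
n_{Very large} = 1190·2587·10.8 / 269680.69 = 123.29.

123.29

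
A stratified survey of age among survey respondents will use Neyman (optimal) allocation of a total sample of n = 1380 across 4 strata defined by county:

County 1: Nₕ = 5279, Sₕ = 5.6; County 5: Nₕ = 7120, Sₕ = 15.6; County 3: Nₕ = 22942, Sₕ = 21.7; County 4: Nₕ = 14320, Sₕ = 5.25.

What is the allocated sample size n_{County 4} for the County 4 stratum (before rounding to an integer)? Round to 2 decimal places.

Neyman allocation: nₕ = n·NₕSₕ / Σⱼ NⱼSⱼ.
Σ NⱼSⱼ = 5279·5.6 + 7120·15.6 + 22942·21.7 + 14320·5.25 = 713655.8.
n_{County 4} = 1380·14320·5.25 / 713655.8 = 145.38.

145.38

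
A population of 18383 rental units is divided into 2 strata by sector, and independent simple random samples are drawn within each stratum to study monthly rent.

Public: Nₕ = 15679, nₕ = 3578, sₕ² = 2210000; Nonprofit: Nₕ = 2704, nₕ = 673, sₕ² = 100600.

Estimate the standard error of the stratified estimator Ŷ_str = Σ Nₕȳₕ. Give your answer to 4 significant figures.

343500

Var(Ŷ_str) = Σₕ Nₕ²(1 − fₕ)sₕ²/nₕ.
Public: 15679²·(1 − 3578/15679)·2210000/3578 = 1.1719027 × 10^11.
Nonprofit: 2704²·(1 − 673/2704)·100600/673 = 8.2091753 × 10^8.
Sum = 1.1801119 × 10^11.
SE = √(1.1801119 × 10^11) = 343500.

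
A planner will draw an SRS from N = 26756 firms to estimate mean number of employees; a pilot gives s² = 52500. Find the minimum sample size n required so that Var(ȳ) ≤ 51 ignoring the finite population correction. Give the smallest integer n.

Without fpc, n₀ = s²/D = 52500/51 = 1029.4118.
Rounding up, n = 1030.

1030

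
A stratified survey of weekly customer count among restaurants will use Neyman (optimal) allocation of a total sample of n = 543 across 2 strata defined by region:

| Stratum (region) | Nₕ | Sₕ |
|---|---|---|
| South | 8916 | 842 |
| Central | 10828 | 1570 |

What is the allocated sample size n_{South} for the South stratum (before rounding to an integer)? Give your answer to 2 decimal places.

Neyman allocation: nₕ = n·NₕSₕ / Σⱼ NⱼSⱼ.
Σ NⱼSⱼ = 8916·842 + 10828·1570 = 2.4507232 × 10^7.
n_{South} = 543·8916·842 / (2.4507232 × 10^7) = 166.34.

166.34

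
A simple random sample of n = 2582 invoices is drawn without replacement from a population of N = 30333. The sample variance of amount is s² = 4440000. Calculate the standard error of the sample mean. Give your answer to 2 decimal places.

39.66

Under SRS without replacement, Var(ȳ) = (1 − f)·s²/n with f = n/N = 2582/30333 = 0.08512181.
Var(ȳ) = (1 − 0.08512181)·4440000/2582 = 0.91487819·1719.5972 = 1573.222.
SE(ȳ) = √(1573.222) = 39.66.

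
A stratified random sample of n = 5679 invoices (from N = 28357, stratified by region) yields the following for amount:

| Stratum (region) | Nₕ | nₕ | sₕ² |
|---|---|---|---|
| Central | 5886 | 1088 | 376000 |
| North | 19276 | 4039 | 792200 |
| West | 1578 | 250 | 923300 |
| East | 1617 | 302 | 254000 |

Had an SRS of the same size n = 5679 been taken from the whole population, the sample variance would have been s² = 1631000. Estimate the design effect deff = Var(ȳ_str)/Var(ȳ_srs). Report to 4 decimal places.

0.4163

Var(ȳ_str) = Σ Wₕ²(1−fₕ)sₕ²/nₕ with Wₕ = Nₕ/28357:
  Central: (5886/28357)²·(1−1088/5886)·376000/1088 = 12.137211
  North: (19276/28357)²·(1−4039/19276)·792200/4039 = 71.640202
  West: (1578/28357)²·(1−250/1578)·923300/250 = 9.6247029
  East: (1617/28357)²·(1−302/1617)·254000/302 = 2.2240369
  → Var(ȳ_str) = 95.626153.
Var(ȳ_srs) = (1 − 5679/28357)·1631000/5679 = 229.68179.
deff = 95.626153 / 229.68179 = 0.4163.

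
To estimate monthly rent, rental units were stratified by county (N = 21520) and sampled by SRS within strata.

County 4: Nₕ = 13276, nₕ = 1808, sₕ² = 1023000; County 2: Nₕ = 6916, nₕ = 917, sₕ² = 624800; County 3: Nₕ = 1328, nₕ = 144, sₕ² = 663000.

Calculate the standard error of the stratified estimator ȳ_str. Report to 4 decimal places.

Var(ȳ_str) = Σₕ Wₕ²(1 − fₕ)sₕ²/nₕ with Wₕ = Nₕ/N, N = 21520.
County 4: Wₕ = 0.61691450; term = 0.61691450²·(1 − 0.13618560)·1023000/1808 = 186.01484.
County 2: Wₕ = 0.32137546; term = 0.32137546²·(1 − 0.13259109)·624800/917 = 61.04091.
County 3: Wₕ = 0.06171004; term = 0.06171004²·(1 − 0.10843373)·663000/144 = 15.632062.
Sum = 262.68781.
SE = √(262.68781) = 16.2076.

16.2076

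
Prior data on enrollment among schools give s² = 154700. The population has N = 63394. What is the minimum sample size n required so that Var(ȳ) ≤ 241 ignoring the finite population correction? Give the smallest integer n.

642

Without fpc, n₀ = s²/D = 154700/241 = 641.9087.
Rounding up, n = 642.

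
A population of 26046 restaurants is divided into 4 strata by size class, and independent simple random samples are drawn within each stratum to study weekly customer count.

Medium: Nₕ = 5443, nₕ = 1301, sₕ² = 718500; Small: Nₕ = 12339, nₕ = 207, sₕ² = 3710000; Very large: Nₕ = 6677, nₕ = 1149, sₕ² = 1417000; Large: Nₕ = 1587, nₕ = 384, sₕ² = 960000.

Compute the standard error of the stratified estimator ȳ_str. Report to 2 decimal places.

63.62

Var(ȳ_str) = Σₕ Wₕ²(1 − fₕ)sₕ²/nₕ with Wₕ = Nₕ/N, N = 26046.
Medium: Wₕ = 0.20897643; term = 0.20897643²·(1 − 0.23902260)·718500/1301 = 18.353371.
Small: Wₕ = 0.47373877; term = 0.47373877²·(1 − 0.01677608)·3710000/207 = 3954.885.
Very large: Wₕ = 0.25635414; term = 0.25635414²·(1 − 0.17208327)·1417000/1149 = 67.099172.
Large: Wₕ = 0.06093066; term = 0.06093066²·(1 − 0.24196597)·960000/384 = 7.0355895.
Sum = 4047.3731.
SE = √(4047.3731) = 63.62.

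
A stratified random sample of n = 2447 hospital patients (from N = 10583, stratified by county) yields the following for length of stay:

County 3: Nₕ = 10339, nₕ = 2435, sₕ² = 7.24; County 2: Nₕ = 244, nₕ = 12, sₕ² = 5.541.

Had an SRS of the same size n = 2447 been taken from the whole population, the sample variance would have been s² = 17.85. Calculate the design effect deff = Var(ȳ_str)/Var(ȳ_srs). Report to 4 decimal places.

0.4285

Var(ȳ_str) = Σ Wₕ²(1−fₕ)sₕ²/nₕ with Wₕ = Nₕ/10583:
  County 3: (10339/10583)²·(1−2435/10339)·7.24/2435 = 0.0021694392
  County 2: (244/10583)²·(1−12/244)·5.541/12 = 2.3338187 × 10^-4
  → Var(ȳ_str) = 0.0024028211.
Var(ȳ_srs) = (1 − 2447/10583)·17.85/2447 = 0.0056079792.
deff = 0.0024028211 / 0.0056079792 = 0.4285.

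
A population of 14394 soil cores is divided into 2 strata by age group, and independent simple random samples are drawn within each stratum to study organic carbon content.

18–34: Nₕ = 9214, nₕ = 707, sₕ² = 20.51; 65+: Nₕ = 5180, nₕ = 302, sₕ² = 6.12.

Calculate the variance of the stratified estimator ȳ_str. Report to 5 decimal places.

0.01345

Var(ȳ_str) = Σₕ Wₕ²(1 − fₕ)sₕ²/nₕ with Wₕ = Nₕ/N, N = 14394.
18–34: Wₕ = 0.64012783; term = 0.64012783²·(1 − 0.07673106)·20.51/707 = 0.010975085.
65+: Wₕ = 0.35987217; term = 0.35987217²·(1 − 0.05830116)·6.12/302 = 0.0024714569.
Sum = 0.013446542.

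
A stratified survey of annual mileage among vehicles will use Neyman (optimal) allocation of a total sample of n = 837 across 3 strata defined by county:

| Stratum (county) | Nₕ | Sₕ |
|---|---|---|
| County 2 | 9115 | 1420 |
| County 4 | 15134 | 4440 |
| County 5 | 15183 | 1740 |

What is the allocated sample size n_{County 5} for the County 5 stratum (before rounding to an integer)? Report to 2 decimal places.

Neyman allocation: nₕ = n·NₕSₕ / Σⱼ NⱼSⱼ.
Σ NⱼSⱼ = 9115·1420 + 15134·4440 + 15183·1740 = 1.0655668 × 10^8.
n_{County 5} = 837·15183·1740 / (1.0655668 × 10^8) = 207.52.

207.52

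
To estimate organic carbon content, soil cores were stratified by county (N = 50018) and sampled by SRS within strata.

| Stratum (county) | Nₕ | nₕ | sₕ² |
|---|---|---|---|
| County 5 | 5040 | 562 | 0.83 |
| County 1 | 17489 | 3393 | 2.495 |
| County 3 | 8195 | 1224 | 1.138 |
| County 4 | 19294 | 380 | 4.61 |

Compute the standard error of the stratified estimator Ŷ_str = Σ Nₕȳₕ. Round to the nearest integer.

2167

Var(Ŷ_str) = Σₕ Nₕ²(1 − fₕ)sₕ²/nₕ.
County 5: 5040²·(1 − 562/5040)·0.83/562 = 33331.619.
County 1: 17489²·(1 − 3393/17489)·2.495/3393 = 181279.03.
County 3: 8195²·(1 − 1224/8195)·1.138/1224 = 53113.496.
County 4: 19294²·(1 − 380/19294)·4.61/380 = 4.4271373 × 10^6.
Sum = 4.6948614 × 10^6.
SE = √(4.6948614 × 10^6) = 2167.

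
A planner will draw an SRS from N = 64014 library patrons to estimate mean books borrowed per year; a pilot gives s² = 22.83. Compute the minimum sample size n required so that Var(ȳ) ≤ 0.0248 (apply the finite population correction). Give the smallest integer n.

Without fpc, n₀ = s²/D = 22.83/0.0248 = 920.5645.
With fpc, (1 − n/N)·s²/n ≤ D requires n ≥ n₀/(1 + n₀/N) = 920.5645/(1 + 920.5645/64014) = 907.5138.
Rounding up, n = 908.

908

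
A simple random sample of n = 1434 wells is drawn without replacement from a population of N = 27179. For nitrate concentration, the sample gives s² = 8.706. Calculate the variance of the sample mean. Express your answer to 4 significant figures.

0.005751

Under SRS without replacement, Var(ȳ) = (1 − f)·s²/n with f = n/N = 1434/27179 = 0.05276132.
Var(ȳ) = (1 − 0.05276132)·8.706/1434 = 0.94723868·0.0060711297 = 0.0057508089.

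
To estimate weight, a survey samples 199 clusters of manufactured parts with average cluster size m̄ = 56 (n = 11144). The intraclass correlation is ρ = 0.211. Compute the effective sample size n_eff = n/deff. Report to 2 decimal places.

884.09

deff = 1 + (56 − 1)·0.211 = 1 + 11.605 = 12.605.
n_eff = 11144 / 12.605 = 884.09.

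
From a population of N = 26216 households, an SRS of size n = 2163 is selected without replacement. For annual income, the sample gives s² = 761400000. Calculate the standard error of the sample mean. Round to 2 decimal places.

568.30

Under SRS without replacement, Var(ȳ) = (1 − f)·s²/n with f = n/N = 2163/26216 = 0.08250687.
Var(ȳ) = (1 − 0.08250687)·761400000/2163 = 0.91749313·352011.1 = 322967.76.
SE(ȳ) = √(322967.76) = 568.30.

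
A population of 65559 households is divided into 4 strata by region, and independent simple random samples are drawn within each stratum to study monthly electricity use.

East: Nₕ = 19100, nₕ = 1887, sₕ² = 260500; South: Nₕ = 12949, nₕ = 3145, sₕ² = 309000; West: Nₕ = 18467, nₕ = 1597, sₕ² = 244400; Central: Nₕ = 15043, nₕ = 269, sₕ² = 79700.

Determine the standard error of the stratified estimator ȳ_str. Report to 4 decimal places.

6.3147

Var(ȳ_str) = Σₕ Wₕ²(1 − fₕ)sₕ²/nₕ with Wₕ = Nₕ/N, N = 65559.
East: Wₕ = 0.29134062; term = 0.29134062²·(1 − 0.09879581)·260500/1887 = 10.559932.
South: Wₕ = 0.19751674; term = 0.19751674²·(1 − 0.24287590)·309000/3145 = 2.9021023.
West: Wₕ = 0.28168520; term = 0.28168520²·(1 − 0.08647858)·244400/1597 = 11.092848.
Central: Wₕ = 0.22945744; term = 0.22945744²·(1 − 0.01788207)·79700/269 = 15.320536.
Sum = 39.875418.
SE = √(39.875418) = 6.3147.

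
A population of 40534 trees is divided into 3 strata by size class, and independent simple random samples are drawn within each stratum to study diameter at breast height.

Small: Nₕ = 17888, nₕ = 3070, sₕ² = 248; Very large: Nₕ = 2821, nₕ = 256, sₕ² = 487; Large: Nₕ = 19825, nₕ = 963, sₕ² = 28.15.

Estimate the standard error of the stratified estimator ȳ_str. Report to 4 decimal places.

0.1675

Var(ȳ_str) = Σₕ Wₕ²(1 − fₕ)sₕ²/nₕ with Wₕ = Nₕ/N, N = 40534.
Small: Wₕ = 0.44130853; term = 0.44130853²·(1 − 0.17162343)·248/3070 = 0.013032441.
Very large: Wₕ = 0.06959589; term = 0.06959589²·(1 − 0.09074796)·487/256 = 0.0083780033.
Large: Wₕ = 0.48909557; term = 0.48909557²·(1 − 0.04857503)·28.15/963 = 0.0066529479.
Sum = 0.028063392.
SE = √(0.028063392) = 0.1675.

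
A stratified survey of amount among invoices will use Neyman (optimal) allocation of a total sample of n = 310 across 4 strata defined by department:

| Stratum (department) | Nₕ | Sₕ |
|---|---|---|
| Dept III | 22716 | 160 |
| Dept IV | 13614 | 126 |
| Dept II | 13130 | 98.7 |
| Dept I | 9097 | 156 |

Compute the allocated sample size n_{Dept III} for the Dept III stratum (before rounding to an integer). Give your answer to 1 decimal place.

139.7

Neyman allocation: nₕ = n·NₕSₕ / Σⱼ NⱼSⱼ.
Σ NⱼSⱼ = 22716·160 + 13614·126 + 13130·98.7 + 9097·156 = 8.064987 × 10^6.
n_{Dept III} = 310·22716·160 / (8.064987 × 10^6) = 139.7.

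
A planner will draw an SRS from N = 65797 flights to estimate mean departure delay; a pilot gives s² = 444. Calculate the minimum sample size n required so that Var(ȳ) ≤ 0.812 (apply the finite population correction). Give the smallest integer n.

543

Without fpc, n₀ = s²/D = 444/0.812 = 546.7980.
With fpc, (1 − n/N)·s²/n ≤ D requires n ≥ n₀/(1 + n₀/N) = 546.7980/(1 + 546.7980/65797) = 542.2914.
Rounding up, n = 543.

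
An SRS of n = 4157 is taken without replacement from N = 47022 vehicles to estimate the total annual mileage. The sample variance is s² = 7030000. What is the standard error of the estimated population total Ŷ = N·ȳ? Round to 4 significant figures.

1.846 × 10^6

Var(Ŷ) = N²·Var(ȳ) = N²·(1 − n/N)·s²/n.
f = 4157/47022 = 0.08840543; Var(ȳ) = 0.91159457·7030000/4157 = 1541.6189.
Var(Ŷ) = 47022² · 1541.6189 = 3.408625 × 10^12.
SE(Ŷ) = √(3.408625 × 10^12) = 1.846 × 10^6.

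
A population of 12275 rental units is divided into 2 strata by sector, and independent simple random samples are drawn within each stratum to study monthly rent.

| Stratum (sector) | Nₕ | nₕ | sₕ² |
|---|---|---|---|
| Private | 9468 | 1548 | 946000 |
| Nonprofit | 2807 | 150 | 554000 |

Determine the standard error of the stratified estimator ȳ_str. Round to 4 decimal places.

22.0668

Var(ȳ_str) = Σₕ Wₕ²(1 − fₕ)sₕ²/nₕ with Wₕ = Nₕ/N, N = 12275.
Private: Wₕ = 0.77132383; term = 0.77132383²·(1 − 0.16349810)·946000/1548 = 304.13094.
Nonprofit: Wₕ = 0.22867617; term = 0.22867617²·(1 − 0.05343783)·554000/150 = 182.81401.
Sum = 486.94495.
SE = √(486.94495) = 22.0668.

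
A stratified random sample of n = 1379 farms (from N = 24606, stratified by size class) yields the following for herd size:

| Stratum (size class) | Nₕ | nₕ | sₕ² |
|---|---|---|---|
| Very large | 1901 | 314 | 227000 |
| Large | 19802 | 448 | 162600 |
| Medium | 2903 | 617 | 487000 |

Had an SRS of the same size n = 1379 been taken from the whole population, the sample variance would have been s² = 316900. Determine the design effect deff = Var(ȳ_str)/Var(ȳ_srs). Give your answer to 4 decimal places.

Var(ȳ_str) = Σ Wₕ²(1−fₕ)sₕ²/nₕ with Wₕ = Nₕ/24606:
  Very large: (1901/24606)²·(1−314/1901)·227000/314 = 3.6022447
  Large: (19802/24606)²·(1−448/19802)·162600/448 = 229.74194
  Medium: (2903/24606)²·(1−617/2903)·487000/617 = 8.6513727
  → Var(ȳ_str) = 241.99556.
Var(ȳ_srs) = (1 − 1379/24606)·316900/1379 = 216.92523.
deff = 241.99556 / 216.92523 = 1.1156.

1.1156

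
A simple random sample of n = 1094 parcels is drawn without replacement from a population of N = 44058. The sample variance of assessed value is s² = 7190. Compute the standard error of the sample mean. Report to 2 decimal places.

2.53

Under SRS without replacement, Var(ȳ) = (1 − f)·s²/n with f = n/N = 1094/44058 = 0.02483090.
Var(ȳ) = (1 − 0.02483090)·7190/1094 = 0.97516910·6.5722121 = 6.4090181.
SE(ȳ) = √(6.4090181) = 2.53.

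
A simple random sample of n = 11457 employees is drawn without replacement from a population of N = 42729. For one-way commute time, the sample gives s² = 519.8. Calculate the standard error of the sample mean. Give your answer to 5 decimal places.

0.18222

Under SRS without replacement, Var(ȳ) = (1 − f)·s²/n with f = n/N = 11457/42729 = 0.26813171.
Var(ȳ) = (1 − 0.26813171)·519.8/11457 = 0.73186829·0.045369643 = 0.033204603.
SE(ȳ) = √(0.033204603) = 0.18222.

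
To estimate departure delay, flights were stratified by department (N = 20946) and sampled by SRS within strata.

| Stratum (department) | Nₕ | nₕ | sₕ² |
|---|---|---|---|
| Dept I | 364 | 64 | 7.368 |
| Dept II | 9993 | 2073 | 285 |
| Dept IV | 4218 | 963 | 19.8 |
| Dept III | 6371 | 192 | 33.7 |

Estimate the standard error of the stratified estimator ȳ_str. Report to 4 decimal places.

Var(ȳ_str) = Σₕ Wₕ²(1 − fₕ)sₕ²/nₕ with Wₕ = Nₕ/N, N = 20946.
Dept I: Wₕ = 0.01737802; term = 0.01737802²·(1 − 0.17582418)·7.368/64 = 2.8654318 × 10^-5.
Dept II: Wₕ = 0.47708393; term = 0.47708393²·(1 − 0.20744521)·285/2073 = 0.024800728.
Dept IV: Wₕ = 0.20137496; term = 0.20137496²·(1 − 0.22830725)·19.8/963 = 6.4341958 × 10^-4.
Dept III: Wₕ = 0.30416309; term = 0.30416309²·(1 − 0.03013656)·33.7/192 = 0.015748974.
Sum = 0.041221776.
SE = √(0.041221776) = 0.2030.

0.2030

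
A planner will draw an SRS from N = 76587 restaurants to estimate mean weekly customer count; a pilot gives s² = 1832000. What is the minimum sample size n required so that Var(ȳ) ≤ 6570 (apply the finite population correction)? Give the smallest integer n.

Without fpc, n₀ = s²/D = 1832000/6570 = 278.8432.
With fpc, (1 − n/N)·s²/n ≤ D requires n ≥ n₀/(1 + n₀/N) = 278.8432/(1 + 278.8432/76587) = 277.8317.
Rounding up, n = 278.

278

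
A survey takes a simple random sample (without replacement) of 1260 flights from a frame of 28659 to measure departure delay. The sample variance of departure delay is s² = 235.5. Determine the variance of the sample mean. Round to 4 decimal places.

0.1787

Under SRS without replacement, Var(ȳ) = (1 − f)·s²/n with f = n/N = 1260/28659 = 0.04396525.
Var(ȳ) = (1 − 0.04396525)·235.5/1260 = 0.95603475·0.18690476 = 0.17868745.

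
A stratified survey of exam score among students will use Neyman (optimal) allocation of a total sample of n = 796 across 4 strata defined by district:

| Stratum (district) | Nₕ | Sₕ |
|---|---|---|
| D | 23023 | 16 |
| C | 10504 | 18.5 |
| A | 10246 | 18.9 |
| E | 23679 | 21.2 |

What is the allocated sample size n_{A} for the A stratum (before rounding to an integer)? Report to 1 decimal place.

122.5

Neyman allocation: nₕ = n·NₕSₕ / Σⱼ NⱼSⱼ.
Σ NⱼSⱼ = 23023·16 + 10504·18.5 + 10246·18.9 + 23679·21.2 = 1.2583362 × 10^6.
n_{A} = 796·10246·18.9 / (1.2583362 × 10^6) = 122.5.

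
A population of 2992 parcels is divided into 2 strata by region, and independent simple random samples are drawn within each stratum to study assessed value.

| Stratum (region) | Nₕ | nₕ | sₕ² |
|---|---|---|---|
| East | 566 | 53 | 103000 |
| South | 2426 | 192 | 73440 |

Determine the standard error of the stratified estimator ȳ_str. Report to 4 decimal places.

17.1640

Var(ȳ_str) = Σₕ Wₕ²(1 − fₕ)sₕ²/nₕ with Wₕ = Nₕ/N, N = 2992.
East: Wₕ = 0.18917112; term = 0.18917112²·(1 − 0.09363958)·103000/53 = 63.03358.
South: Wₕ = 0.81082888; term = 0.81082888²·(1 − 0.07914262)·73440/192 = 231.56996.
Sum = 294.60354.
SE = √(294.60354) = 17.1640.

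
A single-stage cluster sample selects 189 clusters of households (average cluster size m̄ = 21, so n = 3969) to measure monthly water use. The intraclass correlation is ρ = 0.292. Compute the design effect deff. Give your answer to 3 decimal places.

deff = 1 + (21 − 1)·0.292 = 1 + 5.84 = 6.84.

6.840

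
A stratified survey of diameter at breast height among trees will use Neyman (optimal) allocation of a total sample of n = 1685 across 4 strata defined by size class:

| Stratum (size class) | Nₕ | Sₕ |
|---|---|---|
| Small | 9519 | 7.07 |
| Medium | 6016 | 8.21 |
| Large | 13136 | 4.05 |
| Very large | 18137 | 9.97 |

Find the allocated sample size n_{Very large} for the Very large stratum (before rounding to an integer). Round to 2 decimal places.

Neyman allocation: nₕ = n·NₕSₕ / Σⱼ NⱼSⱼ.
Σ NⱼSⱼ = 9519·7.07 + 6016·8.21 + 13136·4.05 + 18137·9.97 = 350717.38.
n_{Very large} = 1685·18137·9.97 / 350717.38 = 868.77.

868.77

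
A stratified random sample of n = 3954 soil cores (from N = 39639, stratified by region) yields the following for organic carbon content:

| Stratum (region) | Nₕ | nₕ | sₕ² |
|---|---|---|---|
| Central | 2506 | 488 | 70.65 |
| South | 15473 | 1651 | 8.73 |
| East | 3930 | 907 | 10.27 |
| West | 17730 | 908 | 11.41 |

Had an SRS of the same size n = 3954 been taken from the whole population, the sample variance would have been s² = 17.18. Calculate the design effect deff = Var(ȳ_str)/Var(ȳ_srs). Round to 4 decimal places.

Var(ȳ_str) = Σ Wₕ²(1−fₕ)sₕ²/nₕ with Wₕ = Nₕ/39639:
  Central: (2506/39639)²·(1−488/2506)·70.65/488 = 4.659606 × 10^-4
  South: (15473/39639)²·(1−1651/15473)·8.73/1651 = 7.1972602 × 10^-4
  East: (3930/39639)²·(1−907/3930)·10.27/907 = 8.5614727 × 10^-5
  West: (17730/39639)²·(1−908/17730)·11.41/908 = 0.0023852878
  → Var(ȳ_str) = 0.0036565891.
Var(ȳ_srs) = (1 − 3954/39639)·17.18/3954 = 0.0039115556.
deff = 0.0036565891 / 0.0039115556 = 0.9348.

0.9348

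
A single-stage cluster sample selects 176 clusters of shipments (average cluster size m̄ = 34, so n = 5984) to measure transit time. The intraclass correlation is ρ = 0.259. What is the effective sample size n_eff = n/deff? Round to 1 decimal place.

626.8

deff = 1 + (34 − 1)·0.259 = 1 + 8.547 = 9.547.
n_eff = 5984 / 9.547 = 626.8.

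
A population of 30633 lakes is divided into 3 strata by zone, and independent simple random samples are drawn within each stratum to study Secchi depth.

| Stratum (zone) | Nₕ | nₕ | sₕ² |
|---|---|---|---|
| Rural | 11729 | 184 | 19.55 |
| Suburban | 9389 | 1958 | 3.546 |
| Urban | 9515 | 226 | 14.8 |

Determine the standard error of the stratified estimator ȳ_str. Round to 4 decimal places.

Var(ȳ_str) = Σₕ Wₕ²(1 − fₕ)sₕ²/nₕ with Wₕ = Nₕ/N, N = 30633.
Rural: Wₕ = 0.38288774; term = 0.38288774²·(1 − 0.01568761)·19.55/184 = 0.015332211.
Suburban: Wₕ = 0.30649953; term = 0.30649953²·(1 − 0.20854191)·3.546/1958 = 1.3465224 × 10^-4.
Urban: Wₕ = 0.31061274; term = 0.31061274²·(1 − 0.02375197)·14.8/226 = 0.006168108.
Sum = 0.021634971.
SE = √(0.021634971) = 0.1471.

0.1471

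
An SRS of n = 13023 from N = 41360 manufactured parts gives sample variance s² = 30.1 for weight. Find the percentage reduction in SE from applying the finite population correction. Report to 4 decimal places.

17.2274

f = n/N = 13023/41360 = 0.31486944.
SE_no-fpc = √(s²/n) = 0.048075934; SE_fpc = √((1−f)s²/n) = 0.039793707.
Ratio = √(1−f) = 0.82772614. Reduction = 100·(1 − 0.82772614) = 17.2274%.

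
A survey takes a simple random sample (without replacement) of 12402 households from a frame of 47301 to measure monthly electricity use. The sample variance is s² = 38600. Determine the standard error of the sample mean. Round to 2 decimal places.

Under SRS without replacement, Var(ȳ) = (1 − f)·s²/n with f = n/N = 12402/47301 = 0.26219319.
Var(ȳ) = (1 − 0.26219319)·38600/12402 = 0.73780681·3.1124012 = 2.2963508.
SE(ȳ) = √(2.2963508) = 1.52.

1.52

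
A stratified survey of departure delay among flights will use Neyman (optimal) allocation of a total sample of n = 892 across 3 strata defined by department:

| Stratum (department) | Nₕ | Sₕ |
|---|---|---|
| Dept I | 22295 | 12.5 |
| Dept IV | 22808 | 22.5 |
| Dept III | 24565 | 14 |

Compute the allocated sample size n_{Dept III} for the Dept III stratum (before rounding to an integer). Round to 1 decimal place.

270.1

Neyman allocation: nₕ = n·NₕSₕ / Σⱼ NⱼSⱼ.
Σ NⱼSⱼ = 22295·12.5 + 22808·22.5 + 24565·14 = 1.1357775 × 10^6.
n_{Dept III} = 892·24565·14 / (1.1357775 × 10^6) = 270.1.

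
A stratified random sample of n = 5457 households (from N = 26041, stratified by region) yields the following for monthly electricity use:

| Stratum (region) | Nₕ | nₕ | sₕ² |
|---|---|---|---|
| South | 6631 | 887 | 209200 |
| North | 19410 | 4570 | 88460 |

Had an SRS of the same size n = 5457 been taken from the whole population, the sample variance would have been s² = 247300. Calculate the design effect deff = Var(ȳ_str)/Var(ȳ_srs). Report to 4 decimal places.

Var(ȳ_str) = Σ Wₕ²(1−fₕ)sₕ²/nₕ with Wₕ = Nₕ/26041:
  South: (6631/26041)²·(1−887/6631)·209200/887 = 13.246959
  North: (19410/26041)²·(1−4570/19410)·88460/4570 = 8.2219505
  → Var(ȳ_str) = 21.46891.
Var(ȳ_srs) = (1 − 5457/26041)·247300/5457 = 35.821377.
deff = 21.46891 / 35.821377 = 0.5993.

0.5993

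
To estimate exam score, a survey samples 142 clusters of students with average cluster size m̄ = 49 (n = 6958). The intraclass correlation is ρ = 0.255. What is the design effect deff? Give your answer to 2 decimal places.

deff = 1 + (49 − 1)·0.255 = 1 + 12.24 = 13.24.

13.24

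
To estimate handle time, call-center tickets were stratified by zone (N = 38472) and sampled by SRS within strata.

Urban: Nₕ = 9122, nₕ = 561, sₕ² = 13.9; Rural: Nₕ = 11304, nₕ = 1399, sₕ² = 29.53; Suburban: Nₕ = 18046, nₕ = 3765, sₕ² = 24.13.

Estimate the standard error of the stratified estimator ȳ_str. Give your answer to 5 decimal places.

Var(ȳ_str) = Σₕ Wₕ²(1 − fₕ)sₕ²/nₕ with Wₕ = Nₕ/N, N = 38472.
Urban: Wₕ = 0.23710751; term = 0.23710751²·(1 − 0.06149967)·13.9/561 = 0.0013073052.
Rural: Wₕ = 0.29382408; term = 0.29382408²·(1 − 0.12376150)·29.53/1399 = 0.0015967717.
Suburban: Wₕ = 0.46906841; term = 0.46906841²·(1 − 0.20863349)·24.13/3765 = 0.001115944.
Sum = 0.0040200209.
SE = √(0.0040200209) = 0.06340.

0.06340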